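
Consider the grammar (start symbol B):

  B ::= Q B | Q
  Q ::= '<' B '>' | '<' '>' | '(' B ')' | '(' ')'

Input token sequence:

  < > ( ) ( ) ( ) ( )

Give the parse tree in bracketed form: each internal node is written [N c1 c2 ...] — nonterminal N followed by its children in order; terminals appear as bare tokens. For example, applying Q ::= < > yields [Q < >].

B
Q B
< > B
< > Q B
< > ( ) B
< > ( ) Q B
< > ( ) ( ) B
< > ( ) ( ) Q B
< > ( ) ( ) ( ) B
< > ( ) ( ) ( ) Q
< > ( ) ( ) ( ) ( )

[B [Q < >] [B [Q ( )] [B [Q ( )] [B [Q ( )] [B [Q ( )]]]]]]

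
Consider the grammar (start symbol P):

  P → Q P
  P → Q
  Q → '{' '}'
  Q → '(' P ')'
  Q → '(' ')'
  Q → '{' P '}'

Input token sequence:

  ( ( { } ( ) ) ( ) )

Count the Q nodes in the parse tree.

5

[P [Q ( [P [Q ( [P [Q { }] [P [Q ( )]]] )] [P [Q ( )]]] )]]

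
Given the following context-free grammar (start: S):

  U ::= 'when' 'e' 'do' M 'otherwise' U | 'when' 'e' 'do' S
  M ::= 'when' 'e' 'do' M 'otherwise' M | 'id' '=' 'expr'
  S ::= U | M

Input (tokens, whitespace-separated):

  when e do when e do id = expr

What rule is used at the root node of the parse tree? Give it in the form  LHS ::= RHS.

[S [U when e do [S [U when e do [S [M id = expr]]]]]]

S ::= U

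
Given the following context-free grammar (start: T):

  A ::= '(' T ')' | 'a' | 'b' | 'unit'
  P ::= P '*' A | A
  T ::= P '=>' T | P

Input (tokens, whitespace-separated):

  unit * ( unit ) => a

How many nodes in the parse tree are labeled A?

[T [P [P [A unit]] * [A ( [T [P [A unit]]] )]] => [T [P [A a]]]]

4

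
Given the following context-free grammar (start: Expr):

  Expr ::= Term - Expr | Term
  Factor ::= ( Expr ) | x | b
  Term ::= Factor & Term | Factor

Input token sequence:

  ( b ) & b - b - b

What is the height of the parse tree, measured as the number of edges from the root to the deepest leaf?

[Expr [Term [Factor ( [Expr [Term [Factor b]]] )] & [Term [Factor b]]] - [Expr [Term [Factor b]] - [Expr [Term [Factor b]]]]]

6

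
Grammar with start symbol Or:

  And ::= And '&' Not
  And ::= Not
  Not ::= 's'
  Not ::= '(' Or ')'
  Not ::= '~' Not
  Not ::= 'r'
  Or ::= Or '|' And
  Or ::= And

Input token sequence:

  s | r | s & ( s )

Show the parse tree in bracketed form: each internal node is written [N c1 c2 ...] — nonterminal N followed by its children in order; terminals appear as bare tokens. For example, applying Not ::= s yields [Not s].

Or
Or | And
Or | And | And
And | And | And
Not | And | And
s | And | And
s | Not | And
s | r | And
s | r | And & Not
s | r | Not & Not
s | r | s & Not
s | r | s & ( Or )
s | r | s & ( And )
s | r | s & ( Not )
s | r | s & ( s )

[Or [Or [Or [And [Not s]]] | [And [Not r]]] | [And [And [Not s]] & [Not ( [Or [And [Not s]]] )]]]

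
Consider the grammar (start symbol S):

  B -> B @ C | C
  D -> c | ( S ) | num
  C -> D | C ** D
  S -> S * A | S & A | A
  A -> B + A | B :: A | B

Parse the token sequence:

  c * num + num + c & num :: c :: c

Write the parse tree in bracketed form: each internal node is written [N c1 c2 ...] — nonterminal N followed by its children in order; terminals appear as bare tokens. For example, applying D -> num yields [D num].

[S [S [S [A [B [C [D c]]]]] * [A [B [C [D num]]] + [A [B [C [D num]]] + [A [B [C [D c]]]]]]] & [A [B [C [D num]]] :: [A [B [C [D c]]] :: [A [B [C [D c]]]]]]]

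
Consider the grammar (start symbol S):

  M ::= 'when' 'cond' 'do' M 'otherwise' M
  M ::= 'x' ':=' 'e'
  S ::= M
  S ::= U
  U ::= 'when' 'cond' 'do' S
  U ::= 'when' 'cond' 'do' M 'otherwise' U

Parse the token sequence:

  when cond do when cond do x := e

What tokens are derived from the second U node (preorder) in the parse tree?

when cond do x := e

[S [U when cond do [S [U when cond do [S [M x := e]]]]]]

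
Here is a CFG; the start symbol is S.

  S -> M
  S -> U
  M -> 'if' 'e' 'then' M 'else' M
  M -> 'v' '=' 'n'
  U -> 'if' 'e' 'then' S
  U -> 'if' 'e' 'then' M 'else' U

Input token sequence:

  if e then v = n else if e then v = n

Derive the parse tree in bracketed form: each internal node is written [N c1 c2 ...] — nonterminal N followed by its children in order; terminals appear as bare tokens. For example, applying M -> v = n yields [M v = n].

[S [U if e then [M v = n] else [U if e then [S [M v = n]]]]]

S
U
if e then M else U
if e then v = n else U
if e then v = n else if e then S
if e then v = n else if e then M
if e then v = n else if e then v = n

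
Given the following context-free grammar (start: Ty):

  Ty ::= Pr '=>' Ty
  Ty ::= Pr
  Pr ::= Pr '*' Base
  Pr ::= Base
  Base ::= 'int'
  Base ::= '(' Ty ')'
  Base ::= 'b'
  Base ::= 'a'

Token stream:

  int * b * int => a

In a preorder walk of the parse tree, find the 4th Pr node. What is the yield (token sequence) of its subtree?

[Ty [Pr [Pr [Pr [Base int]] * [Base b]] * [Base int]] => [Ty [Pr [Base a]]]]

a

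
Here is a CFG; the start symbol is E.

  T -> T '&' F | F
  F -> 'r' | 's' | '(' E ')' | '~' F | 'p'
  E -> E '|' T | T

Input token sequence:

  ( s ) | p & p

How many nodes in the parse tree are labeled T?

4

[E [E [T [F ( [E [T [F s]]] )]]] | [T [T [F p]] & [F p]]]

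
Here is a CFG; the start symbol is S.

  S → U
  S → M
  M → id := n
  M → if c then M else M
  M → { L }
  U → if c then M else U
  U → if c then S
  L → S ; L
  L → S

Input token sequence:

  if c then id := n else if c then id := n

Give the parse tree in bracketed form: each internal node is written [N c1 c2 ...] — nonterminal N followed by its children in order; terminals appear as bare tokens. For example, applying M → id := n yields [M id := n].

S
U
if c then M else U
if c then id := n else U
if c then id := n else if c then S
if c then id := n else if c then M
if c then id := n else if c then id := n

[S [U if c then [M id := n] else [U if c then [S [M id := n]]]]]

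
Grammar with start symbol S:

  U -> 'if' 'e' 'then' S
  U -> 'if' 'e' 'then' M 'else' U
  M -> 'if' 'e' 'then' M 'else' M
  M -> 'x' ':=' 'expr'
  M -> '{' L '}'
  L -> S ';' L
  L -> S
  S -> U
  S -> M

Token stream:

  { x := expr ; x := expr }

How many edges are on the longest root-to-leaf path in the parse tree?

[S [M { [L [S [M x := expr]] ; [L [S [M x := expr]]]] }]]

6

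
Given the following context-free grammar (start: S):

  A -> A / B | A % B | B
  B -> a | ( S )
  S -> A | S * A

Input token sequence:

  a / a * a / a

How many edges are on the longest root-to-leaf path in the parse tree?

[S [S [A [A [B a]] / [B a]]] * [A [A [B a]] / [B a]]]

5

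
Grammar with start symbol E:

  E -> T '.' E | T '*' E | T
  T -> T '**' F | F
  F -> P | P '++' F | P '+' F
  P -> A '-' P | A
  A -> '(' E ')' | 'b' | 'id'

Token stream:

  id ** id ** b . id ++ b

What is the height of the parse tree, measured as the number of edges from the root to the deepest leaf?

[E [T [T [T [F [P [A id]]]] ** [F [P [A id]]]] ** [F [P [A b]]]] . [E [T [F [P [A id]] ++ [F [P [A b]]]]]]]

7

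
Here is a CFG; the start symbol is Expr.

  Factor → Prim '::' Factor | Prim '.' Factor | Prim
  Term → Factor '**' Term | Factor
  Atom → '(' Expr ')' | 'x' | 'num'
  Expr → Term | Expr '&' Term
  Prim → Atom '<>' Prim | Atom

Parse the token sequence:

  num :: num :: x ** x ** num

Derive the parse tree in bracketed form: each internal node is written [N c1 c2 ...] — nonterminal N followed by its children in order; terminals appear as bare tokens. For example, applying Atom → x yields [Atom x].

Expr
Term
Factor ** Term
Prim :: Factor ** Term
Atom :: Factor ** Term
num :: Factor ** Term
num :: Prim :: Factor ** Term
num :: Atom :: Factor ** Term
num :: num :: Factor ** Term
num :: num :: Prim ** Term
num :: num :: Atom ** Term
num :: num :: x ** Term
num :: num :: x ** Factor ** Term
num :: num :: x ** Prim ** Term
num :: num :: x ** Atom ** Term
num :: num :: x ** x ** Term
num :: num :: x ** x ** Factor
num :: num :: x ** x ** Prim
num :: num :: x ** x ** Atom
num :: num :: x ** x ** num

[Expr [Term [Factor [Prim [Atom num]] :: [Factor [Prim [Atom num]] :: [Factor [Prim [Atom x]]]]] ** [Term [Factor [Prim [Atom x]]] ** [Term [Factor [Prim [Atom num]]]]]]]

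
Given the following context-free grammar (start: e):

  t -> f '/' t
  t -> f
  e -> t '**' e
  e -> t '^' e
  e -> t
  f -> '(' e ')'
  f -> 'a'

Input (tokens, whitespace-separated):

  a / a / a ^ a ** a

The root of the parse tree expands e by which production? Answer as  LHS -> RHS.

[e [t [f a] / [t [f a] / [t [f a]]]] ^ [e [t [f a]] ** [e [t [f a]]]]]

e -> t '^' e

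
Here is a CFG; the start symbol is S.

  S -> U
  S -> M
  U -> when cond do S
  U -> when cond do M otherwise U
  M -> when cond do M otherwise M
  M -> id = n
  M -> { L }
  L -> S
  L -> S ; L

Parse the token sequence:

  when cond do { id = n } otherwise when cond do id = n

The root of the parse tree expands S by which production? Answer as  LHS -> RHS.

S -> U

[S [U when cond do [M { [L [S [M id = n]]] }] otherwise [U when cond do [S [M id = n]]]]]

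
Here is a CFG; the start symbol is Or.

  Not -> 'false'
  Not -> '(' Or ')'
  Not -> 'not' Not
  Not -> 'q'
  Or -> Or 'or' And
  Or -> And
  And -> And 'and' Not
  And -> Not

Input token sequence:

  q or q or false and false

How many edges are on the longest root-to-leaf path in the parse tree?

5

[Or [Or [Or [And [Not q]]] or [And [Not q]]] or [And [And [Not false]] and [Not false]]]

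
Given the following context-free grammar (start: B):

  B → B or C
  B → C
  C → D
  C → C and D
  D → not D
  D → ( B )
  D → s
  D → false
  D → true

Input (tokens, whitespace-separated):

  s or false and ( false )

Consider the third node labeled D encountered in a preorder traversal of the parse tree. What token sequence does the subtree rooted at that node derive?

( false )

[B [B [C [D s]]] or [C [C [D false]] and [D ( [B [C [D false]]] )]]]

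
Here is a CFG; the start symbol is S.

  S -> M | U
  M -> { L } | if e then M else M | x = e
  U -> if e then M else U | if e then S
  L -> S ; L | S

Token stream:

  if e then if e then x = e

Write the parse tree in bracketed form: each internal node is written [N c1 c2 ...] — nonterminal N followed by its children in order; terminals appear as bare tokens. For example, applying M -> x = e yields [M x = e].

S
U
if e then S
if e then U
if e then if e then S
if e then if e then M
if e then if e then x = e

[S [U if e then [S [U if e then [S [M x = e]]]]]]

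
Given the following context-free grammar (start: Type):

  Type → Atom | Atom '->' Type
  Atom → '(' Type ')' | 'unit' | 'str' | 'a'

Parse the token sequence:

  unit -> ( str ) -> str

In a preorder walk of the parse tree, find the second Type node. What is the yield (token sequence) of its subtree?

( str ) -> str

[Type [Atom unit] -> [Type [Atom ( [Type [Atom str]] )] -> [Type [Atom str]]]]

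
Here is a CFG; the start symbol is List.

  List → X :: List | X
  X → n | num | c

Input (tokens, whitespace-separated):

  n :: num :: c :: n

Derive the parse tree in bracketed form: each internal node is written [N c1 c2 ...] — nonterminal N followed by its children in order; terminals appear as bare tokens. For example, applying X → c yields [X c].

List
X :: List
n :: List
n :: X :: List
n :: num :: List
n :: num :: X :: List
n :: num :: c :: List
n :: num :: c :: X
n :: num :: c :: n

[List [X n] :: [List [X num] :: [List [X c] :: [List [X n]]]]]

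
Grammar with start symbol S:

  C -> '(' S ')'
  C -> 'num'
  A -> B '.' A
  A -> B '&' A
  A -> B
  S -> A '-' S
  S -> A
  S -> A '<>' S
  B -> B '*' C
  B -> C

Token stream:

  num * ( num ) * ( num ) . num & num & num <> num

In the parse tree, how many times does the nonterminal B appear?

9

[S [A [B [B [B [C num]] * [C ( [S [A [B [C num]]]] )]] * [C ( [S [A [B [C num]]]] )]] . [A [B [C num]] & [A [B [C num]] & [A [B [C num]]]]]] <> [S [A [B [C num]]]]]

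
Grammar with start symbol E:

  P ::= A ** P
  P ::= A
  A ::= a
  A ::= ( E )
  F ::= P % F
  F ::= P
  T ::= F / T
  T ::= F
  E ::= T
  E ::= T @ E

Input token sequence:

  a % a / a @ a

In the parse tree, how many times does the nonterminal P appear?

[E [T [F [P [A a]] % [F [P [A a]]]] / [T [F [P [A a]]]]] @ [E [T [F [P [A a]]]]]]

4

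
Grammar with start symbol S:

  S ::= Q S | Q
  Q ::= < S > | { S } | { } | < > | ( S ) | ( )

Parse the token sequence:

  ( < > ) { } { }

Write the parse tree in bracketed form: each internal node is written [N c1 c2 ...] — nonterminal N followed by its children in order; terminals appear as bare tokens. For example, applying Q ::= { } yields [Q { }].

[S [Q ( [S [Q < >]] )] [S [Q { }] [S [Q { }]]]]

S
Q S
( S ) S
( Q ) S
( < > ) S
( < > ) Q S
( < > ) { } S
( < > ) { } Q
( < > ) { } { }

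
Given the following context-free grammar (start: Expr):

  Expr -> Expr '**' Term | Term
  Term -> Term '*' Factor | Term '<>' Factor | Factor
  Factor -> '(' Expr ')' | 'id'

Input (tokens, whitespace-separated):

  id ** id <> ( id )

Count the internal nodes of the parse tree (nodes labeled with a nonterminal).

11

[Expr [Expr [Term [Factor id]]] ** [Term [Term [Factor id]] <> [Factor ( [Expr [Term [Factor id]]] )]]]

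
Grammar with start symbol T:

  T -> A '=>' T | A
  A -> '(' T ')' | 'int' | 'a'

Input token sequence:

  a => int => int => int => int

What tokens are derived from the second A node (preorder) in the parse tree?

int

[T [A a] => [T [A int] => [T [A int] => [T [A int] => [T [A int]]]]]]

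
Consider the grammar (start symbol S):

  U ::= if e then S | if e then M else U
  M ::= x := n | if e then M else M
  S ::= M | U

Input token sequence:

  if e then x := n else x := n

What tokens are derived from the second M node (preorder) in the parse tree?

x := n

[S [M if e then [M x := n] else [M x := n]]]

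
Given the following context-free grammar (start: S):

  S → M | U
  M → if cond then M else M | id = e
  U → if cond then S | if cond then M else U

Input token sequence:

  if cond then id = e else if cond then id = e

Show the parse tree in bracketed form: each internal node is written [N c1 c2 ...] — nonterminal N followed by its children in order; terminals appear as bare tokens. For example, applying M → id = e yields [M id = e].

[S [U if cond then [M id = e] else [U if cond then [S [M id = e]]]]]

S
U
if cond then M else U
if cond then id = e else U
if cond then id = e else if cond then S
if cond then id = e else if cond then M
if cond then id = e else if cond then id = e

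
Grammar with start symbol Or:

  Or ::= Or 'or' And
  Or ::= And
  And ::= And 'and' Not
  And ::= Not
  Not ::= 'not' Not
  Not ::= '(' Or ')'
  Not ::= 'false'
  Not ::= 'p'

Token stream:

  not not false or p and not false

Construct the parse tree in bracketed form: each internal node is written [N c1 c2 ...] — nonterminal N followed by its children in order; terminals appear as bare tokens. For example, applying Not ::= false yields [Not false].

[Or [Or [And [Not not [Not not [Not false]]]]] or [And [And [Not p]] and [Not not [Not false]]]]

Or
Or or And
And or And
Not or And
not Not or And
not not Not or And
not not false or And
not not false or And and Not
not not false or Not and Not
not not false or p and Not
not not false or p and not Not
not not false or p and not false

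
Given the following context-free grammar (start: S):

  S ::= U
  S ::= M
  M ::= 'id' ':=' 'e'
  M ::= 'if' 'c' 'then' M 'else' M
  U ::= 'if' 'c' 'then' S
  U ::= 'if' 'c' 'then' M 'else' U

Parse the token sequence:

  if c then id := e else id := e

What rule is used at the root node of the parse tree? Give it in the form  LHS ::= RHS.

S ::= M

[S [M if c then [M id := e] else [M id := e]]]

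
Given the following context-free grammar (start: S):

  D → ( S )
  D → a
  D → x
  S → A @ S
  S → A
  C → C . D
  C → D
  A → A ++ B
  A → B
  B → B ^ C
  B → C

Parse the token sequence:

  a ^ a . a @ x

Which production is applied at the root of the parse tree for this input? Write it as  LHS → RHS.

[S [A [B [B [C [D a]]] ^ [C [C [D a]] . [D a]]]] @ [S [A [B [C [D x]]]]]]

S → A @ S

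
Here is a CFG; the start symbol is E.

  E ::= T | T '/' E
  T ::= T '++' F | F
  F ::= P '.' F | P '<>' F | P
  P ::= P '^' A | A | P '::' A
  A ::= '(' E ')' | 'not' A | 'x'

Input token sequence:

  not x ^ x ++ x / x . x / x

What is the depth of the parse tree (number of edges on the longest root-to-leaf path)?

[E [T [T [F [P [P [A not [A x]]] ^ [A x]]]] ++ [F [P [A x]]]] / [E [T [F [P [A x]] . [F [P [A x]]]]] / [E [T [F [P [A x]]]]]]]

8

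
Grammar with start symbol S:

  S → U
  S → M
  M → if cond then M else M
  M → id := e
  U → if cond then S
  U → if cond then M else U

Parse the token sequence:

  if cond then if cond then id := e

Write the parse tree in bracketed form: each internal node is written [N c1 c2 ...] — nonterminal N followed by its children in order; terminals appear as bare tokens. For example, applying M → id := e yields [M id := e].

[S [U if cond then [S [U if cond then [S [M id := e]]]]]]

S
U
if cond then S
if cond then U
if cond then if cond then S
if cond then if cond then M
if cond then if cond then id := e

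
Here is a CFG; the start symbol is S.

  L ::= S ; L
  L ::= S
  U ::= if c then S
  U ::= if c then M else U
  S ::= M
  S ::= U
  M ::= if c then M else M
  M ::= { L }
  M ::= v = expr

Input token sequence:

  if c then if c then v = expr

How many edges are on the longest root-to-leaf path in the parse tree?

[S [U if c then [S [U if c then [S [M v = expr]]]]]]

6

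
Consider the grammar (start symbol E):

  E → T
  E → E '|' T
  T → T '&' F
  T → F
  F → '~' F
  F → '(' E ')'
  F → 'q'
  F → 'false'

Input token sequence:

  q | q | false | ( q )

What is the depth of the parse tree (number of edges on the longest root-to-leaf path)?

6

[E [E [E [E [T [F q]]] | [T [F q]]] | [T [F false]]] | [T [F ( [E [T [F q]]] )]]]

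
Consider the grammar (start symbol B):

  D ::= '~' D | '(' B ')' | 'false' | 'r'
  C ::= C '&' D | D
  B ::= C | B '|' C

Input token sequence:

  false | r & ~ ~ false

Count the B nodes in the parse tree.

2

[B [B [C [D false]]] | [C [C [D r]] & [D ~ [D ~ [D false]]]]]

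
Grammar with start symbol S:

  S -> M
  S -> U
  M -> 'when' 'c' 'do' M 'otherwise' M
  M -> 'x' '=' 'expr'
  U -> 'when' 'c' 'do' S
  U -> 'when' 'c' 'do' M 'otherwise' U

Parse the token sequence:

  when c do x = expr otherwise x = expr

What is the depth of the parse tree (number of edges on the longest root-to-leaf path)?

3

[S [M when c do [M x = expr] otherwise [M x = expr]]]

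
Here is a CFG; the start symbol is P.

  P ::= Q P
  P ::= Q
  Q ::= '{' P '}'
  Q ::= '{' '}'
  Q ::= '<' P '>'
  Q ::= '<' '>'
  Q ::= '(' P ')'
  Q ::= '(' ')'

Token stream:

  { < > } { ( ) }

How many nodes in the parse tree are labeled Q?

4

[P [Q { [P [Q < >]] }] [P [Q { [P [Q ( )]] }]]]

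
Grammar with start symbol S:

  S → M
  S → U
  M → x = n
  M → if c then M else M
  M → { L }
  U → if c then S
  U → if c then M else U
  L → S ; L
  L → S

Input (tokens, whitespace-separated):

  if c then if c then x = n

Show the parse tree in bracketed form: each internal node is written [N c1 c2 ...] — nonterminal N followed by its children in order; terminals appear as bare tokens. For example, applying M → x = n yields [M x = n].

[S [U if c then [S [U if c then [S [M x = n]]]]]]

S
U
if c then S
if c then U
if c then if c then S
if c then if c then M
if c then if c then x = n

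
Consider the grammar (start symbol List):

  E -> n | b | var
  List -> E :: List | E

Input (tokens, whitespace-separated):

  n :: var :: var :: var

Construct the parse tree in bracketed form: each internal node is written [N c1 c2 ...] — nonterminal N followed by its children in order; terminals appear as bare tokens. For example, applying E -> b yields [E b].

[List [E n] :: [List [E var] :: [List [E var] :: [List [E var]]]]]

List
E :: List
n :: List
n :: E :: List
n :: var :: List
n :: var :: E :: List
n :: var :: var :: List
n :: var :: var :: E
n :: var :: var :: var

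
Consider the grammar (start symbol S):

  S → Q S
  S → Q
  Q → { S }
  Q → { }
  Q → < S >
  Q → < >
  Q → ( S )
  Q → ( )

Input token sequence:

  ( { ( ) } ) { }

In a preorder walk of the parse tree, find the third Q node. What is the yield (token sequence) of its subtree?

[S [Q ( [S [Q { [S [Q ( )]] }]] )] [S [Q { }]]]

( )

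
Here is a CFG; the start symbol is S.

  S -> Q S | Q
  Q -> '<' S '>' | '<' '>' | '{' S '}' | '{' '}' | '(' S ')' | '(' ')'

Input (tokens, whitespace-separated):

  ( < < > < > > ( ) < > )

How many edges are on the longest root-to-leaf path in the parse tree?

7

[S [Q ( [S [Q < [S [Q < >] [S [Q < >]]] >] [S [Q ( )] [S [Q < >]]]] )]]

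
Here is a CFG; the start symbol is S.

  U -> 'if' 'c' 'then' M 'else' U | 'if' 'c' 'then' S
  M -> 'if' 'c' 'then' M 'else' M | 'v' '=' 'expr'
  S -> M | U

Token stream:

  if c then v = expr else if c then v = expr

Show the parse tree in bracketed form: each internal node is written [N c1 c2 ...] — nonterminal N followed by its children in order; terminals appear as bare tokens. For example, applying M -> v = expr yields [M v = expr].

S
U
if c then M else U
if c then v = expr else U
if c then v = expr else if c then S
if c then v = expr else if c then M
if c then v = expr else if c then v = expr

[S [U if c then [M v = expr] else [U if c then [S [M v = expr]]]]]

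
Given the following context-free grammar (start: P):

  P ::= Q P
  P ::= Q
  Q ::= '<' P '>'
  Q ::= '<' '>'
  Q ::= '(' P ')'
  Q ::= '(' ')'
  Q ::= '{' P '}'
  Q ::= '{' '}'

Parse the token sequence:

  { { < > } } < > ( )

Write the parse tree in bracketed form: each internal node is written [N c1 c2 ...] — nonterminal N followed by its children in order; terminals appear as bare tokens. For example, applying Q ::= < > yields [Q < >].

[P [Q { [P [Q { [P [Q < >]] }]] }] [P [Q < >] [P [Q ( )]]]]

P
Q P
{ P } P
{ Q } P
{ { P } } P
{ { Q } } P
{ { < > } } P
{ { < > } } Q P
{ { < > } } < > P
{ { < > } } < > Q
{ { < > } } < > ( )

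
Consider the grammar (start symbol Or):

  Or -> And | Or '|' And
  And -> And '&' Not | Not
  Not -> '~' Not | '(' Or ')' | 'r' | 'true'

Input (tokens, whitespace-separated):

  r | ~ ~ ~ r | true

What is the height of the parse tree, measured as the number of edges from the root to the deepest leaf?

7

[Or [Or [Or [And [Not r]]] | [And [Not ~ [Not ~ [Not ~ [Not r]]]]]] | [And [Not true]]]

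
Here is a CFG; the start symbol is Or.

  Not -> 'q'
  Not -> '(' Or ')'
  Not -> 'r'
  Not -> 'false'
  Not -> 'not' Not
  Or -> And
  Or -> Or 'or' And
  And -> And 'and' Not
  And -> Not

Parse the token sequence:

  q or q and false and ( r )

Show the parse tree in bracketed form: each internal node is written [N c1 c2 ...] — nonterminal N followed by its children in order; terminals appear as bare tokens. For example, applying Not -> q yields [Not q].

Or
Or or And
And or And
Not or And
q or And
q or And and Not
q or And and Not and Not
q or Not and Not and Not
q or q and Not and Not
q or q and false and Not
q or q and false and ( Or )
q or q and false and ( And )
q or q and false and ( Not )
q or q and false and ( r )

[Or [Or [And [Not q]]] or [And [And [And [Not q]] and [Not false]] and [Not ( [Or [And [Not r]]] )]]]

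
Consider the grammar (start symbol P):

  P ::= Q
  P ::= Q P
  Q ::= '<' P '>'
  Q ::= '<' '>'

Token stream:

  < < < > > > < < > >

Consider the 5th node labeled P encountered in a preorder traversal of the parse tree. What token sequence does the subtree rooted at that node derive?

< >

[P [Q < [P [Q < [P [Q < >]] >]] >] [P [Q < [P [Q < >]] >]]]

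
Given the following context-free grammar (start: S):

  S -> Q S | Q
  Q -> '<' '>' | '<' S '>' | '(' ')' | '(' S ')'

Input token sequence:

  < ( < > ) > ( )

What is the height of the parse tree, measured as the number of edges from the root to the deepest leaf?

6

[S [Q < [S [Q ( [S [Q < >]] )]] >] [S [Q ( )]]]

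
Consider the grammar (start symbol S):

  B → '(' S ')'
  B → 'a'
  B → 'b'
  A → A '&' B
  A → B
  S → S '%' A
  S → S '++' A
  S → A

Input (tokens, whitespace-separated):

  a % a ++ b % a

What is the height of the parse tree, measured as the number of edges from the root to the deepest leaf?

6

[S [S [S [S [A [B a]]] % [A [B a]]] ++ [A [B b]]] % [A [B a]]]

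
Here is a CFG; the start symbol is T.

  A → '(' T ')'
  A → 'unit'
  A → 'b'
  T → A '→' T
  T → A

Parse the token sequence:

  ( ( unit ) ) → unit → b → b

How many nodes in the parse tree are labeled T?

[T [A ( [T [A ( [T [A unit]] )]] )] → [T [A unit] → [T [A b] → [T [A b]]]]]

6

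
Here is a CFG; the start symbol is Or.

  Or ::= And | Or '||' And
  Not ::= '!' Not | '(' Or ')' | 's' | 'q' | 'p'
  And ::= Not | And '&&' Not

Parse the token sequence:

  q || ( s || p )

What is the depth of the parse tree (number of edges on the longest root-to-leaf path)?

[Or [Or [And [Not q]]] || [And [Not ( [Or [Or [And [Not s]]] || [And [Not p]]] )]]]

7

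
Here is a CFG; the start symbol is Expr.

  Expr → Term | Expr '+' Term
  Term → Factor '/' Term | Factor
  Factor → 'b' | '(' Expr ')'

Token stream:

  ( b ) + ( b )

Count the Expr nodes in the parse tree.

[Expr [Expr [Term [Factor ( [Expr [Term [Factor b]]] )]]] + [Term [Factor ( [Expr [Term [Factor b]]] )]]]

4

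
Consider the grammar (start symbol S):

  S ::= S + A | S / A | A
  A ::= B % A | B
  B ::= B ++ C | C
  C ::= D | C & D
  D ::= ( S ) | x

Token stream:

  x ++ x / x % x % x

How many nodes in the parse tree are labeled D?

5

[S [S [A [B [B [C [D x]]] ++ [C [D x]]]]] / [A [B [C [D x]]] % [A [B [C [D x]]] % [A [B [C [D x]]]]]]]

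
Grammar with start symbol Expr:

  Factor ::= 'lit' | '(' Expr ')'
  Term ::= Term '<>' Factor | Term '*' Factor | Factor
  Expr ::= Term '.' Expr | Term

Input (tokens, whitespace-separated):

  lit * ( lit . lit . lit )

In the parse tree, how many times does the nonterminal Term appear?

5

[Expr [Term [Term [Factor lit]] * [Factor ( [Expr [Term [Factor lit]] . [Expr [Term [Factor lit]] . [Expr [Term [Factor lit]]]]] )]]]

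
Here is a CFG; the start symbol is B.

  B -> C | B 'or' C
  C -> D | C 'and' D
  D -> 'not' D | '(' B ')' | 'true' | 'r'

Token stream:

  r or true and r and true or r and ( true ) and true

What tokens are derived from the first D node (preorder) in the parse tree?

[B [B [B [C [D r]]] or [C [C [C [D true]] and [D r]] and [D true]]] or [C [C [C [D r]] and [D ( [B [C [D true]]] )]] and [D true]]]

r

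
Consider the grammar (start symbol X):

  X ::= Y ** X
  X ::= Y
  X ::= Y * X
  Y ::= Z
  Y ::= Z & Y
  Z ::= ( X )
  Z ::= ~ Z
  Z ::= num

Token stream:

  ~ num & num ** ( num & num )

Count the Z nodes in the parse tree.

[X [Y [Z ~ [Z num]] & [Y [Z num]]] ** [X [Y [Z ( [X [Y [Z num] & [Y [Z num]]]] )]]]]

6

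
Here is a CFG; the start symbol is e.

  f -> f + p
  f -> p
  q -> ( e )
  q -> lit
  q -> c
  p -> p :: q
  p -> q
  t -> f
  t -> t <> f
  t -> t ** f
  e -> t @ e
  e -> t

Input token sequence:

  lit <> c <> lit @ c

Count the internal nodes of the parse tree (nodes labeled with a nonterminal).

18

[e [t [t [t [f [p [q lit]]]] <> [f [p [q c]]]] <> [f [p [q lit]]]] @ [e [t [f [p [q c]]]]]]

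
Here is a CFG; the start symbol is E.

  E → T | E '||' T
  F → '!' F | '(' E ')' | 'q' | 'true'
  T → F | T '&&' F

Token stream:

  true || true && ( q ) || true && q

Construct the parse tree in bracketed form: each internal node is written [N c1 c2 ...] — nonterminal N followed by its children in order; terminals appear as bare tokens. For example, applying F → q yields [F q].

[E [E [E [T [F true]]] || [T [T [F true]] && [F ( [E [T [F q]]] )]]] || [T [T [F true]] && [F q]]]

E
E || T
E || T || T
T || T || T
F || T || T
true || T || T
true || T && F || T
true || F && F || T
true || true && F || T
true || true && ( E ) || T
true || true && ( T ) || T
true || true && ( F ) || T
true || true && ( q ) || T
true || true && ( q ) || T && F
true || true && ( q ) || F && F
true || true && ( q ) || true && F
true || true && ( q ) || true && q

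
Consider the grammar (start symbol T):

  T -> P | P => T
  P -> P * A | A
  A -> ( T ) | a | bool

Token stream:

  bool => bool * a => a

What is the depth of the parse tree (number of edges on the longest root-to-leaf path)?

5

[T [P [A bool]] => [T [P [P [A bool]] * [A a]] => [T [P [A a]]]]]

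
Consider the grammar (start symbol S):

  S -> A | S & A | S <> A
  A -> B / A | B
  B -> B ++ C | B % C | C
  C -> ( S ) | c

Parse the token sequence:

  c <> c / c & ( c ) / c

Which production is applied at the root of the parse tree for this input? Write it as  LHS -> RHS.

[S [S [S [A [B [C c]]]] <> [A [B [C c]] / [A [B [C c]]]]] & [A [B [C ( [S [A [B [C c]]]] )]] / [A [B [C c]]]]]

S -> S & A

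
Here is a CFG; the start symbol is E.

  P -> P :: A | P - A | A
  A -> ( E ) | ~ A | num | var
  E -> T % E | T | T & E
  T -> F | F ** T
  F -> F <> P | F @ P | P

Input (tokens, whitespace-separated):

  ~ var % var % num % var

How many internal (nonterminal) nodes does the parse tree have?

[E [T [F [P [A ~ [A var]]]]] % [E [T [F [P [A var]]]] % [E [T [F [P [A num]]]] % [E [T [F [P [A var]]]]]]]]

21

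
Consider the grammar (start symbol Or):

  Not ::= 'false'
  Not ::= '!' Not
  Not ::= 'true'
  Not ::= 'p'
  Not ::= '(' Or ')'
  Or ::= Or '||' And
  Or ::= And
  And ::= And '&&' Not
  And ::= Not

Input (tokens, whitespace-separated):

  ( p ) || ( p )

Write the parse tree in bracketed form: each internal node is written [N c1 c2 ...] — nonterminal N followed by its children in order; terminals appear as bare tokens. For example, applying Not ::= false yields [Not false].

Or
Or || And
And || And
Not || And
( Or ) || And
( And ) || And
( Not ) || And
( p ) || And
( p ) || Not
( p ) || ( Or )
( p ) || ( And )
( p ) || ( Not )
( p ) || ( p )

[Or [Or [And [Not ( [Or [And [Not p]]] )]]] || [And [Not ( [Or [And [Not p]]] )]]]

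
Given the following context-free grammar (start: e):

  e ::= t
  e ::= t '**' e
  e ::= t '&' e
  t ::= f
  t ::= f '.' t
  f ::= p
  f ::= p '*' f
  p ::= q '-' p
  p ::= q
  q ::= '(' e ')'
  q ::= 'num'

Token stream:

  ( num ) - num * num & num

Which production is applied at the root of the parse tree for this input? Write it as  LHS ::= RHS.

e ::= t '&' e

[e [t [f [p [q ( [e [t [f [p [q num]]]]] )] - [p [q num]]] * [f [p [q num]]]]] & [e [t [f [p [q num]]]]]]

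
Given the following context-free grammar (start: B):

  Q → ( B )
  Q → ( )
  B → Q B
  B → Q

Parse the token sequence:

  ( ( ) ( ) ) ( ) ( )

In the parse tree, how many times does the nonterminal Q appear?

[B [Q ( [B [Q ( )] [B [Q ( )]]] )] [B [Q ( )] [B [Q ( )]]]]

5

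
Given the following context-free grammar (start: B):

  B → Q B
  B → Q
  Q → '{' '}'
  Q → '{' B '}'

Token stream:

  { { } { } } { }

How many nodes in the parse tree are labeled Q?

[B [Q { [B [Q { }] [B [Q { }]]] }] [B [Q { }]]]

4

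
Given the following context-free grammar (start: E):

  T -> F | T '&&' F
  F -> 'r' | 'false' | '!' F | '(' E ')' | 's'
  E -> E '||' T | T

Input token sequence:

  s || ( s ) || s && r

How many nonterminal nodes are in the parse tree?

14

[E [E [E [T [F s]]] || [T [F ( [E [T [F s]]] )]]] || [T [T [F s]] && [F r]]]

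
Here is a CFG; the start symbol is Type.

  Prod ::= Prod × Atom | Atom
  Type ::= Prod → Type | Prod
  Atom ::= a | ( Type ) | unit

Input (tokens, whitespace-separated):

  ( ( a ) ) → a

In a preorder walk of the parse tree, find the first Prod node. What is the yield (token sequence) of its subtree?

( ( a ) )

[Type [Prod [Atom ( [Type [Prod [Atom ( [Type [Prod [Atom a]]] )]]] )]] → [Type [Prod [Atom a]]]]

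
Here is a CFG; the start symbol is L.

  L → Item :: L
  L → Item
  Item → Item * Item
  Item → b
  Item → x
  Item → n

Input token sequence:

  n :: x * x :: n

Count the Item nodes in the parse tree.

5

[L [Item n] :: [L [Item [Item x] * [Item x]] :: [L [Item n]]]]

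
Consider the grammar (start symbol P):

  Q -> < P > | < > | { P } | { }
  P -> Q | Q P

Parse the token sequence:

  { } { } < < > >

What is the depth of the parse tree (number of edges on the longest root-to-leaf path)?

[P [Q { }] [P [Q { }] [P [Q < [P [Q < >]] >]]]]

6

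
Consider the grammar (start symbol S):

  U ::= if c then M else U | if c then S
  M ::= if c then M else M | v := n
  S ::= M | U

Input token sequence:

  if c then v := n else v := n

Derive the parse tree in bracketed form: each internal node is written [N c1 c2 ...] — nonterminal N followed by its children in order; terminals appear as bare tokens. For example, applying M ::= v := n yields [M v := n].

S
M
if c then M else M
if c then v := n else M
if c then v := n else v := n

[S [M if c then [M v := n] else [M v := n]]]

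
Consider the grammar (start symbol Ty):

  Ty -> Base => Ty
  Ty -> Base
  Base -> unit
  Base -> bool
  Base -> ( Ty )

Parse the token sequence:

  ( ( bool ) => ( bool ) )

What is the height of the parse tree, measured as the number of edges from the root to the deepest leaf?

7

[Ty [Base ( [Ty [Base ( [Ty [Base bool]] )] => [Ty [Base ( [Ty [Base bool]] )]]] )]]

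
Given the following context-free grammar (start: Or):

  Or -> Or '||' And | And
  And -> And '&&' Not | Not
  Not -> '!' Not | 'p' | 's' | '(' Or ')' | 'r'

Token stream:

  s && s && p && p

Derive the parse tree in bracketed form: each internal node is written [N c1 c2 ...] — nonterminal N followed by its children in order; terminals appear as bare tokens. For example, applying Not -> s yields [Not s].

[Or [And [And [And [And [Not s]] && [Not s]] && [Not p]] && [Not p]]]

Or
And
And && Not
And && Not && Not
And && Not && Not && Not
Not && Not && Not && Not
s && Not && Not && Not
s && s && Not && Not
s && s && p && Not
s && s && p && p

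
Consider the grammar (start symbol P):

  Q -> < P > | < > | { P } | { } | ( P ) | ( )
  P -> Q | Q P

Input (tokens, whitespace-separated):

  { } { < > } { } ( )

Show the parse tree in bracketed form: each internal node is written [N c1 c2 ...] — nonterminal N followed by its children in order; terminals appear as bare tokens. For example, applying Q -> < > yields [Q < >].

[P [Q { }] [P [Q { [P [Q < >]] }] [P [Q { }] [P [Q ( )]]]]]

P
Q P
{ } P
{ } Q P
{ } { P } P
{ } { Q } P
{ } { < > } P
{ } { < > } Q P
{ } { < > } { } P
{ } { < > } { } Q
{ } { < > } { } ( )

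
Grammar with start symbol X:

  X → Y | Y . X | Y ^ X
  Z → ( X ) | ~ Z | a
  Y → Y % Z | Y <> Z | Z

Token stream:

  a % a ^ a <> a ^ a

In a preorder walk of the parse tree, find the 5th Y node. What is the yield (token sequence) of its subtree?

a

[X [Y [Y [Z a]] % [Z a]] ^ [X [Y [Y [Z a]] <> [Z a]] ^ [X [Y [Z a]]]]]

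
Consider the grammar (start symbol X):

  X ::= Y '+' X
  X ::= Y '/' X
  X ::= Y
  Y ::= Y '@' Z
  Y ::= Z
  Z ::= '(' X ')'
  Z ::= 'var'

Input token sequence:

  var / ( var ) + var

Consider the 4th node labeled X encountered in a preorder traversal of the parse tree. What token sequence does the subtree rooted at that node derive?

[X [Y [Z var]] / [X [Y [Z ( [X [Y [Z var]]] )]] + [X [Y [Z var]]]]]

var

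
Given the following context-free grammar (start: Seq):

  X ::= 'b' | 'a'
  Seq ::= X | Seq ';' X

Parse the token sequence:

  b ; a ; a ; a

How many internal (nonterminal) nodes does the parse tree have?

[Seq [Seq [Seq [Seq [X b]] ; [X a]] ; [X a]] ; [X a]]

8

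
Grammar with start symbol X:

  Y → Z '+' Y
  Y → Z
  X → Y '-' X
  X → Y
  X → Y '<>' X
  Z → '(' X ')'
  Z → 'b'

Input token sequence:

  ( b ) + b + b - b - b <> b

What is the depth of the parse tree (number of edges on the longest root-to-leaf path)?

6

[X [Y [Z ( [X [Y [Z b]]] )] + [Y [Z b] + [Y [Z b]]]] - [X [Y [Z b]] - [X [Y [Z b]] <> [X [Y [Z b]]]]]]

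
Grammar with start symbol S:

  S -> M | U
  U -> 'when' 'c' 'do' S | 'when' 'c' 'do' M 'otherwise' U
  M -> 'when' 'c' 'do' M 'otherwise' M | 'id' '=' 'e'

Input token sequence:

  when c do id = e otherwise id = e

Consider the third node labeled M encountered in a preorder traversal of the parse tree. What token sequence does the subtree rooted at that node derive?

[S [M when c do [M id = e] otherwise [M id = e]]]

id = e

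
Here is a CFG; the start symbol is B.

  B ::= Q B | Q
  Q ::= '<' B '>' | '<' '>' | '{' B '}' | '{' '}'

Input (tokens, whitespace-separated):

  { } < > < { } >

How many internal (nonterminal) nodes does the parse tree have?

[B [Q { }] [B [Q < >] [B [Q < [B [Q { }]] >]]]]

8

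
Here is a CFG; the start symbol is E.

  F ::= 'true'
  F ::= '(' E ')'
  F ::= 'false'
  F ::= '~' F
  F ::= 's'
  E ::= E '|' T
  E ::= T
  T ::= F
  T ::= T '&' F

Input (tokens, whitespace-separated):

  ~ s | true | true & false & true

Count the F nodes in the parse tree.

[E [E [E [T [F ~ [F s]]]] | [T [F true]]] | [T [T [T [F true]] & [F false]] & [F true]]]

6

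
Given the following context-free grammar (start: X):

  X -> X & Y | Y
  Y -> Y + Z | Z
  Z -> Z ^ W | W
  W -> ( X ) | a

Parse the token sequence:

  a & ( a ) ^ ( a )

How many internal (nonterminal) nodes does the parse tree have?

18

[X [X [Y [Z [W a]]]] & [Y [Z [Z [W ( [X [Y [Z [W a]]]] )]] ^ [W ( [X [Y [Z [W a]]]] )]]]]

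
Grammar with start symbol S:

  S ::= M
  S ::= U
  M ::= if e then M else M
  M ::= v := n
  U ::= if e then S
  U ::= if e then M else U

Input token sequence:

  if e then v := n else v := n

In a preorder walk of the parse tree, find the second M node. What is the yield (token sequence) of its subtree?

v := n

[S [M if e then [M v := n] else [M v := n]]]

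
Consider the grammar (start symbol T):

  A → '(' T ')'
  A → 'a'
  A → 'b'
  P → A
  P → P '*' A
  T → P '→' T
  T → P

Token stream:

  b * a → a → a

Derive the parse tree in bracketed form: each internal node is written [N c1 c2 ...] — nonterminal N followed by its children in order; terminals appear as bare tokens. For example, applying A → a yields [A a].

[T [P [P [A b]] * [A a]] → [T [P [A a]] → [T [P [A a]]]]]

T
P → T
P * A → T
A * A → T
b * A → T
b * a → T
b * a → P → T
b * a → A → T
b * a → a → T
b * a → a → P
b * a → a → A
b * a → a → a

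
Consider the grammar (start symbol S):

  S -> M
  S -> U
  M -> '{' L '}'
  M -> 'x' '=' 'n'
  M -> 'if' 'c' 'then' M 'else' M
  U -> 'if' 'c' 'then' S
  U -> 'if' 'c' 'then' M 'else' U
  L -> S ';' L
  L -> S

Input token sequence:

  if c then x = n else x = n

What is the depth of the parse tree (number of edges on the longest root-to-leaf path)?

[S [M if c then [M x = n] else [M x = n]]]

3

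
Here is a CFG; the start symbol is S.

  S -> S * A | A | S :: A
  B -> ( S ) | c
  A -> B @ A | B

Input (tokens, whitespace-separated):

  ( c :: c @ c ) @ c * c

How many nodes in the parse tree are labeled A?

6

[S [S [A [B ( [S [S [A [B c]]] :: [A [B c] @ [A [B c]]]] )] @ [A [B c]]]] * [A [B c]]]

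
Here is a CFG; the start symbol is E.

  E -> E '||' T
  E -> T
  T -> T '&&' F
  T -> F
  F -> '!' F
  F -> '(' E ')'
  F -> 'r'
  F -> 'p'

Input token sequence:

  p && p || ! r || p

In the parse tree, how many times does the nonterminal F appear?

5

[E [E [E [T [T [F p]] && [F p]]] || [T [F ! [F r]]]] || [T [F p]]]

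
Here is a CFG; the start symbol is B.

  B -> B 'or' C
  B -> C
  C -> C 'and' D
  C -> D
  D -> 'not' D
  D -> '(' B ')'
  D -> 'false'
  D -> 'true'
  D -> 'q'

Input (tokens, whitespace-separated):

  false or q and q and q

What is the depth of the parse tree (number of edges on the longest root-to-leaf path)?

[B [B [C [D false]]] or [C [C [C [D q]] and [D q]] and [D q]]]

5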